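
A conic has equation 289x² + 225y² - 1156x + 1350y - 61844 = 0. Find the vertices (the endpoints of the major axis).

(2, -20) and (2, 14)

Group the x- and y-terms: 289(x² - 4x) + 225(y² + 6y) = 61844
Complete the square in x and y: 289(x - 2)² + 225(y + 3)² = 61844 + 1156 + 2025 = 65025
Dividing both sides by 65025: (x - 2)²/225 + (y + 3)²/289 = 1
Ellipse, center (2, -3), major axis vertical; a² = 289, b² = 225.
a = 17. Vertices at (h, k ± a).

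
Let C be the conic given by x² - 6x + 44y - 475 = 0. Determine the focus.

Only x is squared. Complete the square in x: (x - 3)² = -44(y - 11).
Vertex (3, 11); 4p = -44 so p = -11. Opens down.
Focus is p units from the vertex along the axis: (h, k + p).

(3, 0)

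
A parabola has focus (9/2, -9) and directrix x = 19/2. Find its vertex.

The vertex is the midpoint between the focus and the directrix along the axis of symmetry.
Axis is horizontal (directrix is vertical). Vertex x-coordinate = (9/2 + 19/2)/2 = 7; y-coordinate = -9.

(7, -9)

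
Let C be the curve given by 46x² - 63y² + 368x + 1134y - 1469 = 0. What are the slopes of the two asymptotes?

Rearranging, 46(x² + 8x) -63(y² - 18y) = 1469.
Complete the square in x and y: 46(x + 4)² -63(y - 9)² = 1469 + 736 - 5103 = -2898
Divide through by -2898 to get (y - 9)²/46 - (x + 4)²/63 = 1.
Hyperbola, center (-4, 9), transverse axis vertical; a² = 46, b² = 63.
For a vertical hyperbola the asymptotes have slope ±a/b.
Here that is ±√46/3√7 = ±√322/21.

√322/21 and -√322/21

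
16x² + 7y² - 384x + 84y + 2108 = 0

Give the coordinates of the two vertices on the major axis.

Collect terms: 16(x² - 24x) + 7(y² + 12y) = -2108
Complete the square in x and y: 16(x - 12)² + 7(y + 6)² = -2108 + 2304 + 252 = 448
Divide by 448: (x - 12)²/28 + (y + 6)²/64 = 1
Ellipse, center (12, -6), major axis vertical; a² = 64, b² = 28.
a = 8. Vertices at (h, k ± a).

(12, -14) and (12, 2)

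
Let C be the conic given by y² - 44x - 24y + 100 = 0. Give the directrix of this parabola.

Only y is squared. Complete the square in y: (y - 12)² = 44(x + 1).
Vertex (-1, 12); 4p = 44 so p = 11. Opens right.
Directrix is the vertical line x = h − p = -1 − (11) = -12.

x = -12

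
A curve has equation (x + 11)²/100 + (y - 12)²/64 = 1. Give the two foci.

(-17, 12) and (-5, 12)

Center (-11, 12). The larger denominator 100 sits under the x-term, so the major axis is horizontal; a² = 100, b² = 64.
c² = a² - b² = 100 - 64 = 36, so c = 6.
Foci lie on the horizontal axis through the center: (h ± c, k).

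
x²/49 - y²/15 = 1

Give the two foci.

Center (0, 0). The positive term is the x-term, so the transverse axis is horizontal; a² = 49, b² = 15.
c² = a² + b² = 49 + 15 = 64, so c = 8.
Foci lie on the horizontal axis through the center: (h ± c, k).

(-8, 0) and (8, 0)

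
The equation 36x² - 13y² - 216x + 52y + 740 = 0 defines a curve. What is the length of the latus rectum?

Group: 36(x² - 6x) -13(y² - 4y) = -740
Completing the square gives 36(x - 3)² -13(y - 2)² = -740 + 324 - 52 = -468.
Divide by -468: (y - 2)²/36 - (x - 3)²/13 = 1
Hyperbola, center (3, 2), transverse axis vertical; a² = 36, b² = 13.
Latus rectum length = 2b²/a = 2·13/6 = 13/3.

13/3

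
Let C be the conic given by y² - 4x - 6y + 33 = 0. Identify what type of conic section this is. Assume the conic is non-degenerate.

parabola

No xy term. Coefficients of x² and y² are A = 0, C = 1.
Exactly one squared variable ⇒ parabola.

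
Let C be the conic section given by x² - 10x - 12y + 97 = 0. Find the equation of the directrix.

y = 3

Only x is squared. Complete the square in x: (x - 5)² = 12(y - 6).
Vertex (5, 6); 4p = 12 so p = 3. Opens up.
Directrix is the horizontal line y = k − p = 6 − (3) = 3.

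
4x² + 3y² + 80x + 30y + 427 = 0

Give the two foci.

(-10, -7) and (-10, -3)

Rearranging, 4(x² + 20x) + 3(y² + 10y) = -427.
Completing the square gives 4(x + 10)² + 3(y + 5)² = -427 + 400 + 75 = 48.
Divide through by 48 to get (x + 10)²/12 + (y + 5)²/16 = 1.
Ellipse, center (-10, -5), major axis vertical; a² = 16, b² = 12.
c² = a² - b² = 16 - 12 = 4, so c = 2.
Foci lie on the vertical axis through the center: (h, k ± c).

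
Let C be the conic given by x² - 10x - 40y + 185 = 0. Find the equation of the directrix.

Only x is squared. Complete the square in x: (x - 5)² = 40(y - 4).
Vertex (5, 4); 4p = 40 so p = 10. Opens up.
Directrix is the horizontal line y = k − p = 4 − (10) = -6.

y = -6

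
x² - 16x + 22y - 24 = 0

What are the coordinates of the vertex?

Only x is squared. Complete the square in x: (x - 8)² = -22(y - 4).
Vertex (8, 4); 4p = -22 so p = -11/2. Opens down.

(8, 4)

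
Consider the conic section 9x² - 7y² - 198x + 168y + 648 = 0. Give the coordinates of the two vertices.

(11, 3) and (11, 21)

Group the x- and y-terms: 9(x² - 22x) -7(y² - 24y) = -648
Complete the square in x and y: 9(x - 11)² -7(y - 12)² = -648 + 1089 - 1008 = -567
Dividing both sides by -567: (y - 12)²/81 - (x - 11)²/63 = 1
Hyperbola, center (11, 12), transverse axis vertical; a² = 81, b² = 63.
a = 9. Vertices at (h, k ± a).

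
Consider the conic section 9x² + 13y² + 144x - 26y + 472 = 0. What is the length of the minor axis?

Rearranging, 9(x² + 16x) + 13(y² - 2y) = -472.
Complete the square in x and y: 9(x + 8)² + 13(y - 1)² = -472 + 576 + 13 = 117
Dividing both sides by 117: (x + 8)²/13 + (y - 1)²/9 = 1
Ellipse, center (-8, 1), major axis horizontal; a² = 13, b² = 9.
b² = 9 so b = 3; the minor axis has length 2b = 6.

6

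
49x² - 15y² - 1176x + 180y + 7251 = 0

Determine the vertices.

(12, -1) and (12, 13)

Group: 49(x² - 24x) -15(y² - 12y) = -7251
Complete the square in x and y: 49(x - 12)² -15(y - 6)² = -7251 + 7056 - 540 = -735
Divide through by -735 to get (y - 6)²/49 - (x - 12)²/15 = 1.
Hyperbola, center (12, 6), transverse axis vertical; a² = 49, b² = 15.
a = 7. Vertices at (h, k ± a).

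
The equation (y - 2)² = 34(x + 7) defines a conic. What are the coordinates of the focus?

Vertex (-7, 2); 4p = 34 so p = 17/2. Opens right.
Focus is p units from the vertex along the axis: (h + p, k).

(3/2, 2)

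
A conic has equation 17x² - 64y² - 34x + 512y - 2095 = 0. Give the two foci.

(-8, 4) and (10, 4)

Group: 17(x² - 2x) -64(y² - 8y) = 2095
Complete the square in x and y: 17(x - 1)² -64(y - 4)² = 2095 + 17 - 1024 = 1088
Dividing both sides by 1088: (x - 1)²/64 - (y - 4)²/17 = 1
Hyperbola, center (1, 4), transverse axis horizontal; a² = 64, b² = 17.
c² = a² + b² = 64 + 17 = 81, so c = 9.
Foci lie on the horizontal axis through the center: (h ± c, k).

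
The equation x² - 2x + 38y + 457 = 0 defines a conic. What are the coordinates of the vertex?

Only x is squared. Complete the square in x: (x - 1)² = -38(y + 12).
Vertex (1, -12); 4p = -38 so p = -19/2. Opens down.

(1, -12)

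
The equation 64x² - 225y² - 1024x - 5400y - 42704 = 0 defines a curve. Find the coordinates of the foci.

(-9, -12) and (25, -12)

Group the x- and y-terms: 64(x² - 16x) -225(y² + 24y) = 42704
Complete the square: 64(x - 8)² -225(y + 12)² = 42704 + 4096 - 32400 = 14400
Dividing both sides by 14400: (x - 8)²/225 - (y + 12)²/64 = 1
Hyperbola, center (8, -12), transverse axis horizontal; a² = 225, b² = 64.
c² = a² + b² = 225 + 64 = 289, so c = 17.
Foci lie on the horizontal axis through the center: (h ± c, k).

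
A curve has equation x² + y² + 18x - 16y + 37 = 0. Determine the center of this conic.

(x² + 18x) + (y² - 16y) = -37
Complete the square in x and y: (x + 9)² + (y - 8)² = -37 + 81 + 64 = 108
So (x + 9)² + (y - 8)² = 108.
Circle centered at (-9, 8) with r² = 108.

(-9, 8)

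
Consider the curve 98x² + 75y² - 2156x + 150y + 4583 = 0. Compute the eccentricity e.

e = √46/14

98(x² - 22x) + 75(y² + 2y) = -4583
Complete the square: 98(x - 11)² + 75(y + 1)² = -4583 + 11858 + 75 = 7350
Dividing both sides by 7350: (x - 11)²/75 + (y + 1)²/98 = 1
Ellipse, center (11, -1), major axis vertical; a² = 98, b² = 75.
c² = a² - b² = 23, so c = √23.
e = c/a = √23/7√2 = √46/14.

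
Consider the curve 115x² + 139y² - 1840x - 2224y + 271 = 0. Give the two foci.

115(x² - 16x) + 139(y² - 16y) = -271
115(x - 8)² + 139(y - 8)² = -271 + 7360 + 8896 = 15985
Divide through by 15985 to get (x - 8)²/139 + (y - 8)²/115 = 1.
Ellipse, center (8, 8), major axis horizontal; a² = 139, b² = 115.
c² = a² - b² = 139 - 115 = 24, so c = 2√6.
Foci lie on the horizontal axis through the center: (h ± c, k).

(8 - 2√6, 8) and (8 + 2√6, 8)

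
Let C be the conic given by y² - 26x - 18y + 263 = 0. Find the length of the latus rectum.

26

Only y is squared. Complete the square in y: (y - 9)² = 26(x - 7).
Vertex (7, 9); 4p = 26 so p = 13/2. Opens right.
Latus rectum length = |4p| = 26.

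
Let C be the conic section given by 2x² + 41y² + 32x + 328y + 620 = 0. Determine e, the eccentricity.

e = √1599/41

Group: 2(x² + 16x) + 41(y² + 8y) = -620
Complete the square in x and y: 2(x + 8)² + 41(y + 4)² = -620 + 128 + 656 = 164
Dividing both sides by 164: (x + 8)²/82 + (y + 4)²/4 = 1
Ellipse, center (-8, -4), major axis horizontal; a² = 82, b² = 4.
c² = a² - b² = 78, so c = √78.
e = c/a = √78/√82 = √1599/41.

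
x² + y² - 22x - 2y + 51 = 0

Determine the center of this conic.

Rearranging, (x² - 22x) + (y² - 2y) = -51.
Completing the square gives (x - 11)² + (y - 1)² = -51 + 121 + 1 = 71.
So (x - 11)² + (y - 1)² = 71.
Circle centered at (11, 1) with r² = 71.

(11, 1)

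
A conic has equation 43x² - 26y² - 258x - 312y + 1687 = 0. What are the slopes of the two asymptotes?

Collect terms: 43(x² - 6x) -26(y² + 12y) = -1687
43(x - 3)² -26(y + 6)² = -1687 + 387 - 936 = -2236
Divide by -2236: (y + 6)²/86 - (x - 3)²/52 = 1
Hyperbola, center (3, -6), transverse axis vertical; a² = 86, b² = 52.
For a vertical hyperbola the asymptotes have slope ±a/b.
Here that is ±√86/2√13 = ±√1118/26.

√1118/26 and -√1118/26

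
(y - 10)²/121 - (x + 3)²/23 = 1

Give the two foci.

(-3, -2) and (-3, 22)

Center (-3, 10). The positive term is the y-term, so the transverse axis is vertical; a² = 121, b² = 23.
c² = a² + b² = 121 + 23 = 144, so c = 12.
Foci lie on the vertical axis through the center: (h, k ± c).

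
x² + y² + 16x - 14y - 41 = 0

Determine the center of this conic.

Collect terms: (x² + 16x) + (y² - 14y) = 41
Completing the square gives (x + 8)² + (y - 7)² = 41 + 64 + 49 = 154.
So (x + 8)² + (y - 7)² = 154.
Circle centered at (-8, 7) with r² = 154.

(-8, 7)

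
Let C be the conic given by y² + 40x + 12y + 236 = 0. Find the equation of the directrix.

x = 5

Only y is squared. Complete the square in y: (y + 6)² = -40(x + 5).
Vertex (-5, -6); 4p = -40 so p = -10. Opens left.
Directrix is the vertical line x = h − p = -5 − (-10) = 5.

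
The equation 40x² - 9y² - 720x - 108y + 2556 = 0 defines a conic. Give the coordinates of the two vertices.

(6, -6) and (12, -6)

Group the x- and y-terms: 40(x² - 18x) -9(y² + 12y) = -2556
Complete the square: 40(x - 9)² -9(y + 6)² = -2556 + 3240 - 324 = 360
Divide through by 360 to get (x - 9)²/9 - (y + 6)²/40 = 1.
Hyperbola, center (9, -6), transverse axis horizontal; a² = 9, b² = 40.
a = 3. Vertices at (h ± a, k).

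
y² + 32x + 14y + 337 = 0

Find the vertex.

(-9, -7)

Only y is squared. Complete the square in y: (y + 7)² = -32(x + 9).
Vertex (-9, -7); 4p = -32 so p = -8. Opens left.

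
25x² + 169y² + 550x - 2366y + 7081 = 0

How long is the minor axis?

Group: 25(x² + 22x) + 169(y² - 14y) = -7081
Complete the square in x and y: 25(x + 11)² + 169(y - 7)² = -7081 + 3025 + 8281 = 4225
Dividing both sides by 4225: (x + 11)²/169 + (y - 7)²/25 = 1
Ellipse, center (-11, 7), major axis horizontal; a² = 169, b² = 25.
b² = 25 so b = 5; the minor axis has length 2b = 10.

10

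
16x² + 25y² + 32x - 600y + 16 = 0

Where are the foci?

(-10, 12) and (8, 12)

16(x² + 2x) + 25(y² - 24y) = -16
Complete the square in x and y: 16(x + 1)² + 25(y - 12)² = -16 + 16 + 3600 = 3600
Divide through by 3600 to get (x + 1)²/225 + (y - 12)²/144 = 1.
Ellipse, center (-1, 12), major axis horizontal; a² = 225, b² = 144.
c² = a² - b² = 225 - 144 = 81, so c = 9.
Foci lie on the horizontal axis through the center: (h ± c, k).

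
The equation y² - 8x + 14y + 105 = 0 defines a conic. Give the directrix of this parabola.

Only y is squared. Complete the square in y: (y + 7)² = 8(x - 7).
Vertex (7, -7); 4p = 8 so p = 2. Opens right.
Directrix is the vertical line x = h − p = 7 − (2) = 5.

x = 5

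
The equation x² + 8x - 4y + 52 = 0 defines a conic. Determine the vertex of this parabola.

Only x is squared. Complete the square in x: (x + 4)² = 4(y - 9).
Vertex (-4, 9); 4p = 4 so p = 1. Opens up.

(-4, 9)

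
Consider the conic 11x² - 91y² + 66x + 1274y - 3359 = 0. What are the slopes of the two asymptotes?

√1001/91 and -√1001/91

11(x² + 6x) -91(y² - 14y) = 3359
11(x + 3)² -91(y - 7)² = 3359 + 99 - 4459 = -1001
Divide through by -1001 to get (y - 7)²/11 - (x + 3)²/91 = 1.
Hyperbola, center (-3, 7), transverse axis vertical; a² = 11, b² = 91.
For a vertical hyperbola the asymptotes have slope ±a/b.
Here that is ±√11/√91 = ±√1001/91.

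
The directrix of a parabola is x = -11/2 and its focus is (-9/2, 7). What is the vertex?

(-5, 7)

The vertex is the midpoint between the focus and the directrix along the axis of symmetry.
Axis is horizontal (directrix is vertical). Vertex x-coordinate = (-9/2 + (-11/2))/2 = -5; y-coordinate = 7.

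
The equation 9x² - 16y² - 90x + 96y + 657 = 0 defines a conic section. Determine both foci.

(5, -7) and (5, 13)

Group the x- and y-terms: 9(x² - 10x) -16(y² - 6y) = -657
Completing the square gives 9(x - 5)² -16(y - 3)² = -657 + 225 - 144 = -576.
Dividing both sides by -576: (y - 3)²/36 - (x - 5)²/64 = 1
Hyperbola, center (5, 3), transverse axis vertical; a² = 36, b² = 64.
c² = a² + b² = 36 + 64 = 100, so c = 10.
Foci lie on the vertical axis through the center: (h, k ± c).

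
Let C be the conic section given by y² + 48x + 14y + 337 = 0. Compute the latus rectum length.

48

Only y is squared. Complete the square in y: (y + 7)² = -48(x + 6).
Vertex (-6, -7); 4p = -48 so p = -12. Opens left.
Latus rectum length = |4p| = 48.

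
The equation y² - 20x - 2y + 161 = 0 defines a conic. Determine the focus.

Only y is squared. Complete the square in y: (y - 1)² = 20(x - 8).
Vertex (8, 1); 4p = 20 so p = 5. Opens right.
Focus is p units from the vertex along the axis: (h + p, k).

(13, 1)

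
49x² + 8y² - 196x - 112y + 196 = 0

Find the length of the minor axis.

Rearranging, 49(x² - 4x) + 8(y² - 14y) = -196.
Complete the square: 49(x - 2)² + 8(y - 7)² = -196 + 196 + 392 = 392
Dividing both sides by 392: (x - 2)²/8 + (y - 7)²/49 = 1
Ellipse, center (2, 7), major axis vertical; a² = 49, b² = 8.
b² = 8 so b = 2√2; the minor axis has length 2b = 4√2.

4√2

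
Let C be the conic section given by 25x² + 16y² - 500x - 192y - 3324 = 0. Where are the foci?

Rearranging, 25(x² - 20x) + 16(y² - 12y) = 3324.
Complete the square: 25(x - 10)² + 16(y - 6)² = 3324 + 2500 + 576 = 6400
Divide through by 6400 to get (x - 10)²/256 + (y - 6)²/400 = 1.
Ellipse, center (10, 6), major axis vertical; a² = 400, b² = 256.
c² = a² - b² = 400 - 256 = 144, so c = 12.
Foci lie on the vertical axis through the center: (h, k ± c).

(10, -6) and (10, 18)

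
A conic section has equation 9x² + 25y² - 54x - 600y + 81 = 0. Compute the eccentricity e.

Collect terms: 9(x² - 6x) + 25(y² - 24y) = -81
Complete the square in x and y: 9(x - 3)² + 25(y - 12)² = -81 + 81 + 3600 = 3600
Divide through by 3600 to get (x - 3)²/400 + (y - 12)²/144 = 1.
Ellipse, center (3, 12), major axis horizontal; a² = 400, b² = 144.
c² = a² - b² = 256, so c = 16.
e = c/a = 16/20 = 4/5.

e = 4/5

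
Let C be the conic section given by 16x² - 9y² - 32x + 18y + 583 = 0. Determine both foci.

Group the x- and y-terms: 16(x² - 2x) -9(y² - 2y) = -583
Completing the square gives 16(x - 1)² -9(y - 1)² = -583 + 16 - 9 = -576.
Divide through by -576 to get (y - 1)²/64 - (x - 1)²/36 = 1.
Hyperbola, center (1, 1), transverse axis vertical; a² = 64, b² = 36.
c² = a² + b² = 64 + 36 = 100, so c = 10.
Foci lie on the vertical axis through the center: (h, k ± c).

(1, -9) and (1, 11)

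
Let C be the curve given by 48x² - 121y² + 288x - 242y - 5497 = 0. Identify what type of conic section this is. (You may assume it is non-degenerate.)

hyperbola

No xy term. Coefficients of x² and y² are A = 48, C = -121.
A and C have opposite signs ⇒ hyperbola.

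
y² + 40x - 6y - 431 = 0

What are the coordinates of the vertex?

Only y is squared. Complete the square in y: (y - 3)² = -40(x - 11).
Vertex (11, 3); 4p = -40 so p = -10. Opens left.

(11, 3)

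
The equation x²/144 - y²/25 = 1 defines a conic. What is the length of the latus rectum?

Center (0, 0). The positive term is the x-term, so the transverse axis is horizontal; a² = 144, b² = 25.
Latus rectum length = 2b²/a = 2·25/12 = 25/6.

25/6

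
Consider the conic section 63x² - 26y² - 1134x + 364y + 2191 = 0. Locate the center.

(9, 7)

Group: 63(x² - 18x) -26(y² - 14y) = -2191
Complete the square in x and y: 63(x - 9)² -26(y - 7)² = -2191 + 5103 - 1274 = 1638
Divide by 1638: (x - 9)²/26 - (y - 7)²/63 = 1
Hyperbola with center (9, 7).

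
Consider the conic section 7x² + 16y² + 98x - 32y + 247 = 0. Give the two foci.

(-10, 1) and (-4, 1)

Group the x- and y-terms: 7(x² + 14x) + 16(y² - 2y) = -247
Completing the square gives 7(x + 7)² + 16(y - 1)² = -247 + 343 + 16 = 112.
Divide by 112: (x + 7)²/16 + (y - 1)²/7 = 1
Ellipse, center (-7, 1), major axis horizontal; a² = 16, b² = 7.
c² = a² - b² = 16 - 7 = 9, so c = 3.
Foci lie on the horizontal axis through the center: (h ± c, k).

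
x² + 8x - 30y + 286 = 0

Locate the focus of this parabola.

Only x is squared. Complete the square in x: (x + 4)² = 30(y - 9).
Vertex (-4, 9); 4p = 30 so p = 15/2. Opens up.
Focus is p units from the vertex along the axis: (h, k + p).

(-4, 33/2)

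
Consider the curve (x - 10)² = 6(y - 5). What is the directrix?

Vertex (10, 5); 4p = 6 so p = 3/2. Opens up.
Directrix is the horizontal line y = k − p = 5 − (3/2) = 7/2.

y = 7/2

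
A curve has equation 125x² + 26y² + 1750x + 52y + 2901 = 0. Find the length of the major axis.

10√5

Collect terms: 125(x² + 14x) + 26(y² + 2y) = -2901
Completing the square gives 125(x + 7)² + 26(y + 1)² = -2901 + 6125 + 26 = 3250.
Divide by 3250: (x + 7)²/26 + (y + 1)²/125 = 1
Ellipse, center (-7, -1), major axis vertical; a² = 125, b² = 26.
a² = 125 so a = 5√5; the major axis has length 2a = 10√5.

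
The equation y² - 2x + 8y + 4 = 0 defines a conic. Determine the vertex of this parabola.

(-6, -4)

Only y is squared. Complete the square in y: (y + 4)² = 2(x + 6).
Vertex (-6, -4); 4p = 2 so p = 1/2. Opens right.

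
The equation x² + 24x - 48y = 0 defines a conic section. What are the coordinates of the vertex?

(-12, -3)

Only x is squared. Complete the square in x: (x + 12)² = 48(y + 3).
Vertex (-12, -3); 4p = 48 so p = 12. Opens up.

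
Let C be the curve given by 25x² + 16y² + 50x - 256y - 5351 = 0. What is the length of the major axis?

40

Group: 25(x² + 2x) + 16(y² - 16y) = 5351
25(x + 1)² + 16(y - 8)² = 5351 + 25 + 1024 = 6400
Dividing both sides by 6400: (x + 1)²/256 + (y - 8)²/400 = 1
Ellipse, center (-1, 8), major axis vertical; a² = 400, b² = 256.
a² = 400 so a = 20; the major axis has length 2a = 40.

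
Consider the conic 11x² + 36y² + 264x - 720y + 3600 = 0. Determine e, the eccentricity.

Group: 11(x² + 24x) + 36(y² - 20y) = -3600
Completing the square gives 11(x + 12)² + 36(y - 10)² = -3600 + 1584 + 3600 = 1584.
Divide through by 1584 to get (x + 12)²/144 + (y - 10)²/44 = 1.
Ellipse, center (-12, 10), major axis horizontal; a² = 144, b² = 44.
c² = a² - b² = 100, so c = 10.
e = c/a = 10/12 = 5/6.

e = 5/6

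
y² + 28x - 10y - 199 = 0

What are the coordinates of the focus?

Only y is squared. Complete the square in y: (y - 5)² = -28(x - 8).
Vertex (8, 5); 4p = -28 so p = -7. Opens left.
Focus is p units from the vertex along the axis: (h + p, k).

(1, 5)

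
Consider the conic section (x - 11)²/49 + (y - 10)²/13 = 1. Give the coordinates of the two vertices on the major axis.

Center (11, 10). The larger denominator 49 sits under the x-term, so the major axis is horizontal; a² = 49, b² = 13.
a = 7. Vertices at (h ± a, k).

(4, 10) and (18, 10)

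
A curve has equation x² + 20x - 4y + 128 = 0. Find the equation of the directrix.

y = 6

Only x is squared. Complete the square in x: (x + 10)² = 4(y - 7).
Vertex (-10, 7); 4p = 4 so p = 1. Opens up.
Directrix is the horizontal line y = k − p = 7 − (1) = 6.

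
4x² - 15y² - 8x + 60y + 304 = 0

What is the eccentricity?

Rearranging, 4(x² - 2x) -15(y² - 4y) = -304.
4(x - 1)² -15(y - 2)² = -304 + 4 - 60 = -360
Divide by -360: (y - 2)²/24 - (x - 1)²/90 = 1
Hyperbola, center (1, 2), transverse axis vertical; a² = 24, b² = 90.
c² = a² + b² = 114, so c = √114.
e = c/a = √114/2√6 = √19/2.

e = √19/2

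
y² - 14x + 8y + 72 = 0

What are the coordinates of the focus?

(15/2, -4)

Only y is squared. Complete the square in y: (y + 4)² = 14(x - 4).
Vertex (4, -4); 4p = 14 so p = 7/2. Opens right.
Focus is p units from the vertex along the axis: (h + p, k).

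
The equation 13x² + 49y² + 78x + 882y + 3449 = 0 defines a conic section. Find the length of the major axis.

Collect terms: 13(x² + 6x) + 49(y² + 18y) = -3449
Complete the square: 13(x + 3)² + 49(y + 9)² = -3449 + 117 + 3969 = 637
Divide through by 637 to get (x + 3)²/49 + (y + 9)²/13 = 1.
Ellipse, center (-3, -9), major axis horizontal; a² = 49, b² = 13.
a² = 49 so a = 7; the major axis has length 2a = 14.

14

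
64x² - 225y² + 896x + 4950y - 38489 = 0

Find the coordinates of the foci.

Group: 64(x² + 14x) -225(y² - 22y) = 38489
Completing the square gives 64(x + 7)² -225(y - 11)² = 38489 + 3136 - 27225 = 14400.
Divide by 14400: (x + 7)²/225 - (y - 11)²/64 = 1
Hyperbola, center (-7, 11), transverse axis horizontal; a² = 225, b² = 64.
c² = a² + b² = 225 + 64 = 289, so c = 17.
Foci lie on the horizontal axis through the center: (h ± c, k).

(-24, 11) and (10, 11)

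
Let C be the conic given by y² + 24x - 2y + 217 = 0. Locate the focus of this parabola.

Only y is squared. Complete the square in y: (y - 1)² = -24(x + 9).
Vertex (-9, 1); 4p = -24 so p = -6. Opens left.
Focus is p units from the vertex along the axis: (h + p, k).

(-15, 1)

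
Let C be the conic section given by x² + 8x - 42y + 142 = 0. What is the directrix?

Only x is squared. Complete the square in x: (x + 4)² = 42(y - 3).
Vertex (-4, 3); 4p = 42 so p = 21/2. Opens up.
Directrix is the horizontal line y = k − p = 3 − (21/2) = -15/2.

y = -15/2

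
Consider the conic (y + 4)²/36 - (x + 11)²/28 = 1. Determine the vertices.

(-11, -10) and (-11, 2)

Center (-11, -4). The positive term is the y-term, so the transverse axis is vertical; a² = 36, b² = 28.
a = 6. Vertices at (h, k ± a).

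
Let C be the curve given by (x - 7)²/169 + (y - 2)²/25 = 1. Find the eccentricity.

Center (7, 2). The larger denominator 169 sits under the x-term, so the major axis is horizontal; a² = 169, b² = 25.
c² = a² - b² = 144, so c = 12.
e = c/a = 12/13.

e = 12/13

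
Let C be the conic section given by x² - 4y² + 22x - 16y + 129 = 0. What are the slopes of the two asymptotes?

Group: (x² + 22x) -4(y² + 4y) = -129
Complete the square: (x + 11)² -4(y + 2)² = -129 + 121 - 16 = -24
Dividing both sides by -24: (y + 2)²/6 - (x + 11)²/24 = 1
Hyperbola, center (-11, -2), transverse axis vertical; a² = 6, b² = 24.
For a vertical hyperbola the asymptotes have slope ±a/b.
Here that is ±√6/2√6 = ±1/2.

1/2 and -1/2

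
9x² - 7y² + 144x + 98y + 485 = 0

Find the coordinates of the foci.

Rearranging, 9(x² + 16x) -7(y² - 14y) = -485.
Complete the square in x and y: 9(x + 8)² -7(y - 7)² = -485 + 576 - 343 = -252
Divide through by -252 to get (y - 7)²/36 - (x + 8)²/28 = 1.
Hyperbola, center (-8, 7), transverse axis vertical; a² = 36, b² = 28.
c² = a² + b² = 36 + 28 = 64, so c = 8.
Foci lie on the vertical axis through the center: (h, k ± c).

(-8, -1) and (-8, 15)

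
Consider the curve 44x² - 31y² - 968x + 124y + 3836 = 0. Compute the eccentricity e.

e = 5√93/31

Rearranging, 44(x² - 22x) -31(y² - 4y) = -3836.
Complete the square: 44(x - 11)² -31(y - 2)² = -3836 + 5324 - 124 = 1364
Divide through by 1364 to get (x - 11)²/31 - (y - 2)²/44 = 1.
Hyperbola, center (11, 2), transverse axis horizontal; a² = 31, b² = 44.
c² = a² + b² = 75, so c = 5√3.
e = c/a = 5√3/√31 = 5√93/31.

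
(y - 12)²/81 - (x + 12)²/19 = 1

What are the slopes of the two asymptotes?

9√19/19 and -9√19/19

Center (-12, 12). The positive term is the y-term, so the transverse axis is vertical; a² = 81, b² = 19.
For a vertical hyperbola the asymptotes have slope ±a/b.
Here that is ±9/√19 = ±9√19/19.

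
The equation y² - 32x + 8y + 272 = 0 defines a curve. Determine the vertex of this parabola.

(8, -4)

Only y is squared. Complete the square in y: (y + 4)² = 32(x - 8).
Vertex (8, -4); 4p = 32 so p = 8. Opens right.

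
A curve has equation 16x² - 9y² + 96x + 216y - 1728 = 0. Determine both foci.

(-13, 12) and (7, 12)

Group the x- and y-terms: 16(x² + 6x) -9(y² - 24y) = 1728
Completing the square gives 16(x + 3)² -9(y - 12)² = 1728 + 144 - 1296 = 576.
Dividing both sides by 576: (x + 3)²/36 - (y - 12)²/64 = 1
Hyperbola, center (-3, 12), transverse axis horizontal; a² = 36, b² = 64.
c² = a² + b² = 36 + 64 = 100, so c = 10.
Foci lie on the horizontal axis through the center: (h ± c, k).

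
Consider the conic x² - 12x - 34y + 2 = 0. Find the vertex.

(6, -1)

Only x is squared. Complete the square in x: (x - 6)² = 34(y + 1).
Vertex (6, -1); 4p = 34 so p = 17/2. Opens up.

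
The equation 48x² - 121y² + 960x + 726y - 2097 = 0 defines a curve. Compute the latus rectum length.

96/11

48(x² + 20x) -121(y² - 6y) = 2097
48(x + 10)² -121(y - 3)² = 2097 + 4800 - 1089 = 5808
Divide by 5808: (x + 10)²/121 - (y - 3)²/48 = 1
Hyperbola, center (-10, 3), transverse axis horizontal; a² = 121, b² = 48.
Latus rectum length = 2b²/a = 2·48/11 = 96/11.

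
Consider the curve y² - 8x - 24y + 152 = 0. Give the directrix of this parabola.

Only y is squared. Complete the square in y: (y - 12)² = 8(x - 1).
Vertex (1, 12); 4p = 8 so p = 2. Opens right.
Directrix is the vertical line x = h − p = 1 − (2) = -1.

x = -1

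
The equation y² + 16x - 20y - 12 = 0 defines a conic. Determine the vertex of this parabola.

Only y is squared. Complete the square in y: (y - 10)² = -16(x - 7).
Vertex (7, 10); 4p = -16 so p = -4. Opens left.

(7, 10)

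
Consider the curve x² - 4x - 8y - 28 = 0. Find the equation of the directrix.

y = -6

Only x is squared. Complete the square in x: (x - 2)² = 8(y + 4).
Vertex (2, -4); 4p = 8 so p = 2. Opens up.
Directrix is the horizontal line y = k − p = -4 − (2) = -6.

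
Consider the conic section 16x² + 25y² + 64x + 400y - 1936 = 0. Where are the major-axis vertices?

(-17, -8) and (13, -8)

16(x² + 4x) + 25(y² + 16y) = 1936
Complete the square: 16(x + 2)² + 25(y + 8)² = 1936 + 64 + 1600 = 3600
Dividing both sides by 3600: (x + 2)²/225 + (y + 8)²/144 = 1
Ellipse, center (-2, -8), major axis horizontal; a² = 225, b² = 144.
a = 15. Vertices at (h ± a, k).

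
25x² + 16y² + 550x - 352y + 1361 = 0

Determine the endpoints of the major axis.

Collect terms: 25(x² + 22x) + 16(y² - 22y) = -1361
Completing the square gives 25(x + 11)² + 16(y - 11)² = -1361 + 3025 + 1936 = 3600.
Divide through by 3600 to get (x + 11)²/144 + (y - 11)²/225 = 1.
Ellipse, center (-11, 11), major axis vertical; a² = 225, b² = 144.
a = 15. Vertices at (h, k ± a).

(-11, -4) and (-11, 26)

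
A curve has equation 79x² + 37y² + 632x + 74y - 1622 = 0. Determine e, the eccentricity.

e = √3318/79

Group the x- and y-terms: 79(x² + 8x) + 37(y² + 2y) = 1622
Completing the square gives 79(x + 4)² + 37(y + 1)² = 1622 + 1264 + 37 = 2923.
Dividing both sides by 2923: (x + 4)²/37 + (y + 1)²/79 = 1
Ellipse, center (-4, -1), major axis vertical; a² = 79, b² = 37.
c² = a² - b² = 42, so c = √42.
e = c/a = √42/√79 = √3318/79.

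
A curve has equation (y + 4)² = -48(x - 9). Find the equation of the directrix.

x = 21

Vertex (9, -4); 4p = -48 so p = -12. Opens left.
Directrix is the vertical line x = h − p = 9 − (-12) = 21.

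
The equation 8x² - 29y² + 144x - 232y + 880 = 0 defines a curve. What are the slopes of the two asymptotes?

2√58/29 and -2√58/29

Group the x- and y-terms: 8(x² + 18x) -29(y² + 8y) = -880
8(x + 9)² -29(y + 4)² = -880 + 648 - 464 = -696
Divide through by -696 to get (y + 4)²/24 - (x + 9)²/87 = 1.
Hyperbola, center (-9, -4), transverse axis vertical; a² = 24, b² = 87.
For a vertical hyperbola the asymptotes have slope ±a/b.
Here that is ±2√6/√87 = ±2√58/29.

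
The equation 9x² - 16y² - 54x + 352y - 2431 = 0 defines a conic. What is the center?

Group: 9(x² - 6x) -16(y² - 22y) = 2431
Completing the square gives 9(x - 3)² -16(y - 11)² = 2431 + 81 - 1936 = 576.
Divide through by 576 to get (x - 3)²/64 - (y - 11)²/36 = 1.
Hyperbola with center (3, 11).

(3, 11)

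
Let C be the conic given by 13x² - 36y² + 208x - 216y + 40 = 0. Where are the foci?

Group the x- and y-terms: 13(x² + 16x) -36(y² + 6y) = -40
13(x + 8)² -36(y + 3)² = -40 + 832 - 324 = 468
Divide through by 468 to get (x + 8)²/36 - (y + 3)²/13 = 1.
Hyperbola, center (-8, -3), transverse axis horizontal; a² = 36, b² = 13.
c² = a² + b² = 36 + 13 = 49, so c = 7.
Foci lie on the horizontal axis through the center: (h ± c, k).

(-15, -3) and (-1, -3)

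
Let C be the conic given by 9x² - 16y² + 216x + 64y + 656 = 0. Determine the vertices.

(-20, 2) and (-4, 2)

Rearranging, 9(x² + 24x) -16(y² - 4y) = -656.
Completing the square gives 9(x + 12)² -16(y - 2)² = -656 + 1296 - 64 = 576.
Dividing both sides by 576: (x + 12)²/64 - (y - 2)²/36 = 1
Hyperbola, center (-12, 2), transverse axis horizontal; a² = 64, b² = 36.
a = 8. Vertices at (h ± a, k).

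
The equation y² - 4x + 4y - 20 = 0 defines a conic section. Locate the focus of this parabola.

(-5, -2)

Only y is squared. Complete the square in y: (y + 2)² = 4(x + 6).
Vertex (-6, -2); 4p = 4 so p = 1. Opens right.
Focus is p units from the vertex along the axis: (h + p, k).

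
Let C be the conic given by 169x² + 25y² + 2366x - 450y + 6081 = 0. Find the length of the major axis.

26

169(x² + 14x) + 25(y² - 18y) = -6081
Complete the square in x and y: 169(x + 7)² + 25(y - 9)² = -6081 + 8281 + 2025 = 4225
Divide by 4225: (x + 7)²/25 + (y - 9)²/169 = 1
Ellipse, center (-7, 9), major axis vertical; a² = 169, b² = 25.
a² = 169 so a = 13; the major axis has length 2a = 26.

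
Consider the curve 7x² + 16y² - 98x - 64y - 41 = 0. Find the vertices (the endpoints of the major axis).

(-1, 2) and (15, 2)

Rearranging, 7(x² - 14x) + 16(y² - 4y) = 41.
Complete the square in x and y: 7(x - 7)² + 16(y - 2)² = 41 + 343 + 64 = 448
Divide through by 448 to get (x - 7)²/64 + (y - 2)²/28 = 1.
Ellipse, center (7, 2), major axis horizontal; a² = 64, b² = 28.
a = 8. Vertices at (h ± a, k).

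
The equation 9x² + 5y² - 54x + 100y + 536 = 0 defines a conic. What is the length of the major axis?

6

Rearranging, 9(x² - 6x) + 5(y² + 20y) = -536.
9(x - 3)² + 5(y + 10)² = -536 + 81 + 500 = 45
Divide through by 45 to get (x - 3)²/5 + (y + 10)²/9 = 1.
Ellipse, center (3, -10), major axis vertical; a² = 9, b² = 5.
a² = 9 so a = 3; the major axis has length 2a = 6.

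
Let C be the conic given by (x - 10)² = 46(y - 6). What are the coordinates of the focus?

(10, 35/2)

Vertex (10, 6); 4p = 46 so p = 23/2. Opens up.
Focus is p units from the vertex along the axis: (h, k + p).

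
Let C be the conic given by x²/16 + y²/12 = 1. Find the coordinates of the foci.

(-2, 0) and (2, 0)

Center (0, 0). The larger denominator 16 sits under the x-term, so the major axis is horizontal; a² = 16, b² = 12.
c² = a² - b² = 16 - 12 = 4, so c = 2.
Foci lie on the horizontal axis through the center: (h ± c, k).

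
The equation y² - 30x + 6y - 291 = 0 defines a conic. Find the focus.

(-5/2, -3)

Only y is squared. Complete the square in y: (y + 3)² = 30(x + 10).
Vertex (-10, -3); 4p = 30 so p = 15/2. Opens right.
Focus is p units from the vertex along the axis: (h + p, k).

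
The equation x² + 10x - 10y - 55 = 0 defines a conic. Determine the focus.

(-5, -11/2)

Only x is squared. Complete the square in x: (x + 5)² = 10(y + 8).
Vertex (-5, -8); 4p = 10 so p = 5/2. Opens up.
Focus is p units from the vertex along the axis: (h, k + p).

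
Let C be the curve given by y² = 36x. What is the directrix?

x = -9

Vertex (0, 0); 4p = 36 so p = 9. Opens right.
Directrix is the vertical line x = h − p = 0 − (9) = -9.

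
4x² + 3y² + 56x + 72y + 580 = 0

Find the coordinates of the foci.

(-7, -14) and (-7, -10)

Collect terms: 4(x² + 14x) + 3(y² + 24y) = -580
Completing the square gives 4(x + 7)² + 3(y + 12)² = -580 + 196 + 432 = 48.
Divide by 48: (x + 7)²/12 + (y + 12)²/16 = 1
Ellipse, center (-7, -12), major axis vertical; a² = 16, b² = 12.
c² = a² - b² = 16 - 12 = 4, so c = 2.
Foci lie on the vertical axis through the center: (h, k ± c).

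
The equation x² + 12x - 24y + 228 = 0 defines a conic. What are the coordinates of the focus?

(-6, 14)

Only x is squared. Complete the square in x: (x + 6)² = 24(y - 8).
Vertex (-6, 8); 4p = 24 so p = 6. Opens up.
Focus is p units from the vertex along the axis: (h, k + p).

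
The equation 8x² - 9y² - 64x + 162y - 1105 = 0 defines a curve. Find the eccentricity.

Group: 8(x² - 8x) -9(y² - 18y) = 1105
Complete the square in x and y: 8(x - 4)² -9(y - 9)² = 1105 + 128 - 729 = 504
Divide by 504: (x - 4)²/63 - (y - 9)²/56 = 1
Hyperbola, center (4, 9), transverse axis horizontal; a² = 63, b² = 56.
c² = a² + b² = 119, so c = √119.
e = c/a = √119/3√7 = √17/3.

e = √17/3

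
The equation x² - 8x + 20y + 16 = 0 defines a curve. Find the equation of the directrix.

y = 5

Only x is squared. Complete the square in x: (x - 4)² = -20y.
Vertex (4, 0); 4p = -20 so p = -5. Opens down.
Directrix is the horizontal line y = k − p = 0 − (-5) = 5.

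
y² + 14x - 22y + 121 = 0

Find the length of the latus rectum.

Only y is squared. Complete the square in y: (y - 11)² = -14x.
Vertex (0, 11); 4p = -14 so p = -7/2. Opens left.
Latus rectum length = |4p| = 14.

14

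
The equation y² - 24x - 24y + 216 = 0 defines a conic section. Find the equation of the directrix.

Only y is squared. Complete the square in y: (y - 12)² = 24(x - 3).
Vertex (3, 12); 4p = 24 so p = 6. Opens right.
Directrix is the vertical line x = h − p = 3 − (6) = -3.

x = -3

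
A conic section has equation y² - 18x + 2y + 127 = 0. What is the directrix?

x = 5/2

Only y is squared. Complete the square in y: (y + 1)² = 18(x - 7).
Vertex (7, -1); 4p = 18 so p = 9/2. Opens right.
Directrix is the vertical line x = h − p = 7 − (9/2) = 5/2.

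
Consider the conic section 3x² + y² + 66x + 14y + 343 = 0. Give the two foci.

Collect terms: 3(x² + 22x) + (y² + 14y) = -343
Complete the square in x and y: 3(x + 11)² + (y + 7)² = -343 + 363 + 49 = 69
Divide by 69: (x + 11)²/23 + (y + 7)²/69 = 1
Ellipse, center (-11, -7), major axis vertical; a² = 69, b² = 23.
c² = a² - b² = 69 - 23 = 46, so c = √46.
Foci lie on the vertical axis through the center: (h, k ± c).

(-11, -7 - √46) and (-11, -7 + √46)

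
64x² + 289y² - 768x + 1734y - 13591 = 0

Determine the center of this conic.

(6, -3)

Rearranging, 64(x² - 12x) + 289(y² + 6y) = 13591.
Complete the square in x and y: 64(x - 6)² + 289(y + 3)² = 13591 + 2304 + 2601 = 18496
Divide through by 18496 to get (x - 6)²/289 + (y + 3)²/64 = 1.
Ellipse with center (6, -3).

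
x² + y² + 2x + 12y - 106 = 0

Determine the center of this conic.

(x² + 2x) + (y² + 12y) = 106
Completing the square gives (x + 1)² + (y + 6)² = 106 + 1 + 36 = 143.
So (x + 1)² + (y + 6)² = 143.
Circle centered at (-1, -6) with r² = 143.

(-1, -6)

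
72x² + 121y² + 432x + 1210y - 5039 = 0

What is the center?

Rearranging, 72(x² + 6x) + 121(y² + 10y) = 5039.
Complete the square in x and y: 72(x + 3)² + 121(y + 5)² = 5039 + 648 + 3025 = 8712
Divide by 8712: (x + 3)²/121 + (y + 5)²/72 = 1
Ellipse with center (-3, -5).

(-3, -5)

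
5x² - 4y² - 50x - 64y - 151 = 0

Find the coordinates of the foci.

5(x² - 10x) -4(y² + 16y) = 151
Complete the square: 5(x - 5)² -4(y + 8)² = 151 + 125 - 256 = 20
Dividing both sides by 20: (x - 5)²/4 - (y + 8)²/5 = 1
Hyperbola, center (5, -8), transverse axis horizontal; a² = 4, b² = 5.
c² = a² + b² = 4 + 5 = 9, so c = 3.
Foci lie on the horizontal axis through the center: (h ± c, k).

(2, -8) and (8, -8)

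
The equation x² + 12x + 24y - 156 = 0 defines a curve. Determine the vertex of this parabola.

(-6, 8)

Only x is squared. Complete the square in x: (x + 6)² = -24(y - 8).
Vertex (-6, 8); 4p = -24 so p = -6. Opens down.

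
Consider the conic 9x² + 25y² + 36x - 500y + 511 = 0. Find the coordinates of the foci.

(-14, 10) and (10, 10)

Group: 9(x² + 4x) + 25(y² - 20y) = -511
Complete the square in x and y: 9(x + 2)² + 25(y - 10)² = -511 + 36 + 2500 = 2025
Divide through by 2025 to get (x + 2)²/225 + (y - 10)²/81 = 1.
Ellipse, center (-2, 10), major axis horizontal; a² = 225, b² = 81.
c² = a² - b² = 225 - 81 = 144, so c = 12.
Foci lie on the horizontal axis through the center: (h ± c, k).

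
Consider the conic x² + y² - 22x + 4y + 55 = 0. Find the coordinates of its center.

Group: (x² - 22x) + (y² + 4y) = -55
Complete the square: (x - 11)² + (y + 2)² = -55 + 121 + 4 = 70
So (x - 11)² + (y + 2)² = 70.
Circle centered at (11, -2) with r² = 70.

(11, -2)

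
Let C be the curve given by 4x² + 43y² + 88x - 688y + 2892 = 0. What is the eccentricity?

e = √1677/43

Collect terms: 4(x² + 22x) + 43(y² - 16y) = -2892
Complete the square in x and y: 4(x + 11)² + 43(y - 8)² = -2892 + 484 + 2752 = 344
Divide by 344: (x + 11)²/86 + (y - 8)²/8 = 1
Ellipse, center (-11, 8), major axis horizontal; a² = 86, b² = 8.
c² = a² - b² = 78, so c = √78.
e = c/a = √78/√86 = √1677/43.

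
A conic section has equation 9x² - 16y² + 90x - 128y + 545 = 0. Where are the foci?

9(x² + 10x) -16(y² + 8y) = -545
Complete the square: 9(x + 5)² -16(y + 4)² = -545 + 225 - 256 = -576
Divide by -576: (y + 4)²/36 - (x + 5)²/64 = 1
Hyperbola, center (-5, -4), transverse axis vertical; a² = 36, b² = 64.
c² = a² + b² = 36 + 64 = 100, so c = 10.
Foci lie on the vertical axis through the center: (h, k ± c).

(-5, -14) and (-5, 6)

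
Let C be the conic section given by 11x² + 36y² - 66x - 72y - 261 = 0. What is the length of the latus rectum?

Group the x- and y-terms: 11(x² - 6x) + 36(y² - 2y) = 261
11(x - 3)² + 36(y - 1)² = 261 + 99 + 36 = 396
Dividing both sides by 396: (x - 3)²/36 + (y - 1)²/11 = 1
Ellipse, center (3, 1), major axis horizontal; a² = 36, b² = 11.
Latus rectum length = 2b²/a = 2·11/6 = 11/3.

11/3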